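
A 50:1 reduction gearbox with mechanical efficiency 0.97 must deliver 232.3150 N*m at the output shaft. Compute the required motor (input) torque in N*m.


tau_in = tau_out / (N * eta) = 232.3150 / (50 * 0.97) = 4.7900

4.7900 N*m


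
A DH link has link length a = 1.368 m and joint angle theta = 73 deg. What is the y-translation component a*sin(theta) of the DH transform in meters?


a*sin(theta) = 1.368*sin(73 deg) = 1.3082

1.3082 m


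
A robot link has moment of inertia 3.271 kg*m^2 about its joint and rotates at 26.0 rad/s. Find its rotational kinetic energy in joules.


KE = (1/2)*I*omega^2 = 0.5*3.271*26.0^2 = 1105.5980

1105.5980 J


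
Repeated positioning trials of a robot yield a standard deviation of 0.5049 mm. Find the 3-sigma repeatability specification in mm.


repeatability = 3*sigma = 3*0.5049 = 1.5147

1.5147 mm


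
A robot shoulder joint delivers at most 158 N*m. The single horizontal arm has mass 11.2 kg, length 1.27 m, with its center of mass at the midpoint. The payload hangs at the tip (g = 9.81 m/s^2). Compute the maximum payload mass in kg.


tau_arm = m_arm*g*(L/2) = 11.2*9.81*1.27/2 = 69.7687 N*m
tau_payload = tau_max - tau_arm = 158 - 69.7687 = 88.2313
m_payload = tau_payload / (g*L) = 88.2313 / (9.81*1.27) = 7.0819

7.0819 kg


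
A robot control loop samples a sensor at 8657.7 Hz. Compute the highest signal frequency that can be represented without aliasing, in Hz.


f_max = f_s/2 = 8657.7/2 = 4328.8500

4328.8500 Hz


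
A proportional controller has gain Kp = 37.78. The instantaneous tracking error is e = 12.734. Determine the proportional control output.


u_P = Kp * e = 37.78 * 12.734 = 481.0905

481.0905


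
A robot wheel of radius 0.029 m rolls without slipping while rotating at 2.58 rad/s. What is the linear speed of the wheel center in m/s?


v = omega * r = 2.58 * 0.029 = 0.0748

0.0748 m/s


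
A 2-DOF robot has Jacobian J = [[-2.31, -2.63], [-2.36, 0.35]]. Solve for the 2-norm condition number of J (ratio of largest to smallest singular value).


JJ^T eigenvalues: trace(JJ^T) = 17.9451, det(JJ^T) = det(J)^2 = 49.21443409
s_max^2 = (17.9451 + sqrt(125.16887765))/2 = 14.56649489
s_min^2 = (17.9451 - sqrt(125.16887765))/2 = 3.37860511
kappa = s_max/s_min = sqrt(14.56649489/3.37860511) = 2.0764

2.0764


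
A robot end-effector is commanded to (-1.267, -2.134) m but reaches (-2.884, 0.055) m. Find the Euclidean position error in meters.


dx = -2.884 - (-1.267) = -1.6170, dy = 0.055 - (-2.134) = 2.1890
err = sqrt(2.614689 + 4.791721) = 2.7215

2.7215 m


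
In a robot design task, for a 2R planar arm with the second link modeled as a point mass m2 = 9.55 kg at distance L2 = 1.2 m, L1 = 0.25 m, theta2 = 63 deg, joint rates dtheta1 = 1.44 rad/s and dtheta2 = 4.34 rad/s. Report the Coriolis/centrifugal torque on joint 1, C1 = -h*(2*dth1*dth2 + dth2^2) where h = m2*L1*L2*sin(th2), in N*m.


h = m2*L1*L2*sin(th2) = 9.55*0.25*1.2*sin(63 deg) = 2.552734
C1 = -h*(2*1.44*4.34 + 4.34^2) = -2.552734*31.3348 = -79.9894

-79.9894 N*m


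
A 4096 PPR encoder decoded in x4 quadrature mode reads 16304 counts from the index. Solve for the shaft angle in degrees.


angle = counts * 360 / (PPR*4) = 16304 * 360 / 16384 = 358.2422

358.2422 degrees


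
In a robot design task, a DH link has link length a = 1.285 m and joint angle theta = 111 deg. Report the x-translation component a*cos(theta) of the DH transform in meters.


a*cos(theta) = 1.285*cos(111 deg) = -0.4605

-0.4605 m


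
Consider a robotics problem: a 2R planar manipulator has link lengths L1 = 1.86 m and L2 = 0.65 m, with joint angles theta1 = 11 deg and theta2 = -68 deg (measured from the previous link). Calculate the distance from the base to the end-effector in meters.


x = L1*cos(th1) + L2*cos(th1+th2) = 2.179842
y = L1*sin(th1) + L2*sin(th1+th2) = -0.190231
d = sqrt(x^2 + y^2) = sqrt(4.751711 + 0.036188) = 2.1881

2.1881 m


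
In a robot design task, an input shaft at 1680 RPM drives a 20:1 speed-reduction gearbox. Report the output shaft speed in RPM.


omega_out = omega_in / N = 1680 / 20 = 84.0000

84.0000 RPM


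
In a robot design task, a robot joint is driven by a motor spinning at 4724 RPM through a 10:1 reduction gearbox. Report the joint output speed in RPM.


omega_joint = omega_motor / N = 4724 / 10 = 472.4000

472.4000 RPM


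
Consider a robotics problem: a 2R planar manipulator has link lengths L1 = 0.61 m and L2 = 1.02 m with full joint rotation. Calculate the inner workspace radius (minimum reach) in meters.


r_min = |L1 - L2| = |0.61 - 1.02| = 0.4100

0.4100 m


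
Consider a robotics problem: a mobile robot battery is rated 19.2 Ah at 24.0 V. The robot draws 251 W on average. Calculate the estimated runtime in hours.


E = 19.2*24.0 = 460.8000 Wh
t = E/P = 460.8000/251 = 1.8359

1.8359 hours


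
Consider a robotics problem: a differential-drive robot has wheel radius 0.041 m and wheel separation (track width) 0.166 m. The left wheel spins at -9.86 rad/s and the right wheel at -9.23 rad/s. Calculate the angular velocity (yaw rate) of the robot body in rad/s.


omega = r*(wR - wL)/L = 0.041*(-9.23 - (-9.86))/0.166 = 0.1556

0.1556 rad/s


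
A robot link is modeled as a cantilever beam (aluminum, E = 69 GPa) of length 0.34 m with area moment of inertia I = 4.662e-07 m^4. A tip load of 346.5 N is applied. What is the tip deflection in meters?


delta = F*L^3/(3*E*I) = 346.5*0.34^3/(3*6.900e+10*4.662e-07)
      = 13.618836/96503.4 = 1.4112e-04

1.4112e-04 m


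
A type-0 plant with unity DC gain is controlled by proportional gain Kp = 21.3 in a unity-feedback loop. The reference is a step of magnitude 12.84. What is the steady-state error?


e_ss = R/(1 + Kp) = 12.84/(1 + 21.3) = 12.84/22.3000 = 0.5758

0.5758


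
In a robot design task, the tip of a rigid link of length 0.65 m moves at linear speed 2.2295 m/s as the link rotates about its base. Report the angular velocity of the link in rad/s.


omega = v / L = 2.2295 / 0.65 = 3.4300

3.4300 rad/s


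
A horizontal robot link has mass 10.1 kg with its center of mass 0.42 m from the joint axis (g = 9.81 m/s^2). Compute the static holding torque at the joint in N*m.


tau = m*g*L = 10.1 * 9.81 * 0.42 = 41.6140

41.6140 N*m


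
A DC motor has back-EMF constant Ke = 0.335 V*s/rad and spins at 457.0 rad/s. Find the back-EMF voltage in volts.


V_emf = Ke * omega = 0.335*457.0 = 153.0950

153.0950 V


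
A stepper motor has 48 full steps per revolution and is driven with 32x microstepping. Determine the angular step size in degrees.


step = 360/(48*32) = 360/1536 = 0.2344

0.2344 degrees


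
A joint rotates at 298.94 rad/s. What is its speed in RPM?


RPM = 298.94 * 60/(2*pi) = 2854.6667

2854.6667 RPM


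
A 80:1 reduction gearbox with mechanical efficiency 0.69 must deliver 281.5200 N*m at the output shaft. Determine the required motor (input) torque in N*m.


tau_in = tau_out / (N * eta) = 281.5200 / (80 * 0.69) = 5.1000

5.1000 N*m


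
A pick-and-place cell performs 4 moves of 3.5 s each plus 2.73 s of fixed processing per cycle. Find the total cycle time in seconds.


T = 4*3.5 + 2.73 = 16.7300

16.7300 s


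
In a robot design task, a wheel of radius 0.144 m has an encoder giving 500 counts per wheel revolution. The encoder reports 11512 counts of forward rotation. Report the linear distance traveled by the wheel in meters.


revs = 11512/500 = 23.024000
d = revs * 2*pi*r = 23.024000 * 2*pi*0.144 = 20.8316

20.8316 m


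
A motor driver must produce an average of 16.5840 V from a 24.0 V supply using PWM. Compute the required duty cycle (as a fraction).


D = V_avg/V_supply = 16.5840/24.0 = 0.6910

0.6910


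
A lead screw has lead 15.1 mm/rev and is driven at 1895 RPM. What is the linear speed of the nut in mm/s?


v = lead * (RPM/60) = 15.1*1895/60 = 476.9083

476.9083 mm/s


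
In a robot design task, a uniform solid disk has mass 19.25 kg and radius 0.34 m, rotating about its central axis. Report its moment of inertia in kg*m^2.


I = (1/2)*m*R^2 = 0.5*19.25*0.34^2 = 1.1127

1.1127 kg*m^2


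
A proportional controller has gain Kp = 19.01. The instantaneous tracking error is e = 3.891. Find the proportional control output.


u_P = Kp * e = 19.01 * 3.891 = 73.9679

73.9679


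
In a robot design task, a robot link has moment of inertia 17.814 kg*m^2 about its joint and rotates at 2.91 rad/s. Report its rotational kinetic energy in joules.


KE = (1/2)*I*omega^2 = 0.5*17.814*2.91^2 = 75.4254

75.4254 J


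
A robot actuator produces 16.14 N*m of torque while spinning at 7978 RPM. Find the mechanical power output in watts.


omega = 7978 * 2*pi/60 = 835.454206 rad/s
P = tau * omega = 16.14 * 835.454206 = 13484.2309

13484.2309 W


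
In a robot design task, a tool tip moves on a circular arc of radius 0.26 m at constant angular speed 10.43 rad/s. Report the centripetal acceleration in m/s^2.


a_c = omega^2 * r = 10.43^2 * 0.26 = 28.2841

28.2841 m/s^2


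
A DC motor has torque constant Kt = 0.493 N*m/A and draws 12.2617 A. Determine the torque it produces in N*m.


tau = Kt * I = 0.493*12.2617 = 6.0450

6.0450 N*m


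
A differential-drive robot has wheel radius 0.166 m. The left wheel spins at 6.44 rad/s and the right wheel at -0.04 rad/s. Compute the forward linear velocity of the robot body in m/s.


v = r*(wR + wL)/2 = 0.166*(-0.04 + 6.44)/2 = 0.5312

0.5312 m/s


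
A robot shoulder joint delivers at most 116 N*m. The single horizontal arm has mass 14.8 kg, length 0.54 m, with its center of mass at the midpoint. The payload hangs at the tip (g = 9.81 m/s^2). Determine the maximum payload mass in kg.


tau_arm = m_arm*g*(L/2) = 14.8*9.81*0.54/2 = 39.2008 N*m
tau_payload = tau_max - tau_arm = 116 - 39.2008 = 76.7992
m_payload = tau_payload / (g*L) = 76.7992 / (9.81*0.54) = 14.4975

14.4975 kg


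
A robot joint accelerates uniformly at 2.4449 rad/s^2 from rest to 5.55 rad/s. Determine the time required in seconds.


t = delta_omega / alpha = 5.55 / 2.4449 = 2.2700

2.2700 s


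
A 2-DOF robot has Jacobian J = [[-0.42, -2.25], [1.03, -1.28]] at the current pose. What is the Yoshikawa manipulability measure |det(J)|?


det(J) = -0.42*-1.28 - (-2.25)*(1.03) = 2.8551
|det(J)| = 2.8551

2.8551


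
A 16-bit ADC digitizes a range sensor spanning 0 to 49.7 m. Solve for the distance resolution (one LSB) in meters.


res = range / 2^n = 49.7/2^16 = 49.7/65536 = 7.5836e-04

7.5836e-04 m


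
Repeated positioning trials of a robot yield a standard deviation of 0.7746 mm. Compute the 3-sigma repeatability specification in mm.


repeatability = 3*sigma = 3*0.7746 = 2.3238

2.3238 mm


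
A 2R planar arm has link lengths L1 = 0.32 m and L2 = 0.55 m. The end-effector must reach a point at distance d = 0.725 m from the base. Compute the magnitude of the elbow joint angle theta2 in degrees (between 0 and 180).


cos(th2) = (d^2 - L1^2 - L2^2)/(2*L1*L2) = (0.725^2 - 0.32^2 - 0.55^2)/(2*0.32*0.55) = 0.34296875
th2 = acos(0.34296875) = 69.9422 deg

69.9422 degrees


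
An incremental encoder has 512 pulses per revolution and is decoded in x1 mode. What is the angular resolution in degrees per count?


resolution = 360 / (PPR * 1) = 360 / 512 = 0.7031

0.7031 degrees


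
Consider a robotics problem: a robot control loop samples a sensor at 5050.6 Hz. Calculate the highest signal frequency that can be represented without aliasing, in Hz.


f_max = f_s/2 = 5050.6/2 = 2525.3000

2525.3000 Hz


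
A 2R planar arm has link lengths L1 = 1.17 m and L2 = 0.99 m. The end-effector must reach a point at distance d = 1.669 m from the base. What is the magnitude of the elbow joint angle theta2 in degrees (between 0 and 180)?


cos(th2) = (d^2 - L1^2 - L2^2)/(2*L1*L2) = (1.669^2 - 1.17^2 - 0.99^2)/(2*1.17*0.99) = 0.18844902
th2 = acos(0.18844902) = 79.1377 deg

79.1377 degrees


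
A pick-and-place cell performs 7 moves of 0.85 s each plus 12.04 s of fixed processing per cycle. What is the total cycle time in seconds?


T = 7*0.85 + 12.04 = 17.9900

17.9900 s


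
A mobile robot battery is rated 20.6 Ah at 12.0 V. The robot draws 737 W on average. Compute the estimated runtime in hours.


E = 20.6*12.0 = 247.2000 Wh
t = E/P = 247.2000/737 = 0.3354

0.3354 hours


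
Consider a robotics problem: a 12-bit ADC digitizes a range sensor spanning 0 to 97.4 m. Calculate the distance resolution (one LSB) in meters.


res = range / 2^n = 97.4/2^12 = 97.4/4096 = 0.0238

0.0238 m


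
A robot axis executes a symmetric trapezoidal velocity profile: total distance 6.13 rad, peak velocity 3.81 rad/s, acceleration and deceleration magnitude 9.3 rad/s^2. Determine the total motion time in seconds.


t_acc = v/a = 3.81/9.3 = 0.409677 s
d_acc = v^2/(2a) = 0.780435 rad (each ramp)
d_cruise = 6.13 - 2*0.780435 = 4.569130 rad
t_cruise = 4.569130/3.81 = 1.199247 s
t_total = 2*0.409677 + 1.199247 = 2.0186

2.0186 s


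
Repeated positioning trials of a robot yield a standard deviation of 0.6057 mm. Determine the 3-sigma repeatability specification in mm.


repeatability = 3*sigma = 3*0.6057 = 1.8171

1.8171 mm


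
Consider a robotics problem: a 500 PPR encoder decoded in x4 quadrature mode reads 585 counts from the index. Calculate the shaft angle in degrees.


angle = counts * 360 / (PPR*4) = 585 * 360 / 2000 = 105.3000

105.3000 degrees


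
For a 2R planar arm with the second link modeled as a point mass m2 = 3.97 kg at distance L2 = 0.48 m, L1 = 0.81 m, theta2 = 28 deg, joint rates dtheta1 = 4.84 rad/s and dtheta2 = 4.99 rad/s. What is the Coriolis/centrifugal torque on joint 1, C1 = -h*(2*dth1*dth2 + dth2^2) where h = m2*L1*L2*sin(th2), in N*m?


h = m2*L1*L2*sin(th2) = 3.97*0.81*0.48*sin(28 deg) = 0.724646
C1 = -h*(2*4.84*4.99 + 4.99^2) = -0.724646*73.2033 = -53.0465

-53.0465 N*m


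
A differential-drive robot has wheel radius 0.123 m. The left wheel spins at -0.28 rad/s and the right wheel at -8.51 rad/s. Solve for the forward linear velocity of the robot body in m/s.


v = r*(wR + wL)/2 = 0.123*(-8.51 + -0.28)/2 = -0.5406

-0.5406 m/s


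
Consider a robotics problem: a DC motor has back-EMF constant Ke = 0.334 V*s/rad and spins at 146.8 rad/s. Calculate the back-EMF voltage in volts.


V_emf = Ke * omega = 0.334*146.8 = 49.0312

49.0312 V


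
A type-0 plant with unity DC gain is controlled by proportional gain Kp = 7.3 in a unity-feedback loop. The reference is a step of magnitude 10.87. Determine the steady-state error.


e_ss = R/(1 + Kp) = 10.87/(1 + 7.3) = 10.87/8.3000 = 1.3096

1.3096


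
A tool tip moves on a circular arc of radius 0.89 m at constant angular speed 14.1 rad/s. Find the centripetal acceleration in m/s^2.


a_c = omega^2 * r = 14.1^2 * 0.89 = 176.9409

176.9409 m/s^2


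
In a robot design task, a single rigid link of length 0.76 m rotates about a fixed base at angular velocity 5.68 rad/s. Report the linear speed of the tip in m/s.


v = L*omega = 0.76 * 5.68 = 4.3168

4.3168 m/s


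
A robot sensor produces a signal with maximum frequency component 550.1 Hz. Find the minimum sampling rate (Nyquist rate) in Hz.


f_s,min = 2*f_max = 2*550.1 = 1100.2000

1100.2000 Hz


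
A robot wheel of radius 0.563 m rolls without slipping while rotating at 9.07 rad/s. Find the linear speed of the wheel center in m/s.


v = omega * r = 9.07 * 0.563 = 5.1064

5.1064 m/s


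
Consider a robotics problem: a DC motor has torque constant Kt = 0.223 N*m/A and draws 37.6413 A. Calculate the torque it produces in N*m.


tau = Kt * I = 0.223*37.6413 = 8.3940

8.3940 N*m


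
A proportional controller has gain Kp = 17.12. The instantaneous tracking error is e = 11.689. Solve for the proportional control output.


u_P = Kp * e = 17.12 * 11.689 = 200.1157

200.1157


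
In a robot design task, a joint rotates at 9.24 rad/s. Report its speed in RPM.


RPM = 9.24 * 60/(2*pi) = 88.2355

88.2355 RPM


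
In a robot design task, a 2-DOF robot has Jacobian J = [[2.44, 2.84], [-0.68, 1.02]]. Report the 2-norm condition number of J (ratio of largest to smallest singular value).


JJ^T eigenvalues: trace(JJ^T) = 15.5220, det(JJ^T) = det(J)^2 = 19.53640000
s_max^2 = (15.5220 + sqrt(162.78688400))/2 = 14.14039817
s_min^2 = (15.5220 - sqrt(162.78688400))/2 = 1.38160183
kappa = s_max/s_min = sqrt(14.14039817/1.38160183) = 3.1992

3.1992


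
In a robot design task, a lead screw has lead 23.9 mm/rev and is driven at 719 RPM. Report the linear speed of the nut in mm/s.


v = lead * (RPM/60) = 23.9*719/60 = 286.4017

286.4017 mm/s


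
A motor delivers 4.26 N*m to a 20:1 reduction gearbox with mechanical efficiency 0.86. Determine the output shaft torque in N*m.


tau_out = tau_in * N * eta = 4.26 * 20 * 0.86 = 73.2720

73.2720 N*m


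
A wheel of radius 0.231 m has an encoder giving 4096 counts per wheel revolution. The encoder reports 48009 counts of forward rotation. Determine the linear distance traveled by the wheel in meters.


revs = 48009/4096 = 11.720947
d = revs * 2*pi*r = 11.720947 * 2*pi*0.231 = 17.0120

17.0120 m


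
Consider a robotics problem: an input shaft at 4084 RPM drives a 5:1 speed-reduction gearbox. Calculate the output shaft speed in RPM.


omega_out = omega_in / N = 4084 / 5 = 816.8000

816.8000 RPM


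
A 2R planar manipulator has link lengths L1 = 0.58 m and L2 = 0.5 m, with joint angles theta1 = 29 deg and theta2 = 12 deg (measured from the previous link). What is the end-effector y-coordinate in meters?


y = L1*sin(th1) + L2*sin(th1+th2) = 0.58*sin(29 deg) + 0.5*sin(41 deg) = 0.6092

0.6092 m


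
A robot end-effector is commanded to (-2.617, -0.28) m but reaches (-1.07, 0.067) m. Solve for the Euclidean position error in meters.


dx = -1.07 - (-2.617) = 1.5470, dy = 0.067 - (-0.28) = 0.3470
err = sqrt(2.393209 + 0.120409) = 1.5854

1.5854 m


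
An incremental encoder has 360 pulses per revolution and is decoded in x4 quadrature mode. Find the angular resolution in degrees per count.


resolution = 360 / (PPR * 4) = 360 / 1440 = 0.2500

0.2500 degrees


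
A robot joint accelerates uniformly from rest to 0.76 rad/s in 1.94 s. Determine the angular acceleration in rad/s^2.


alpha = delta_omega / t = 0.76 / 1.94 = 0.3918

0.3918 rad/s^2


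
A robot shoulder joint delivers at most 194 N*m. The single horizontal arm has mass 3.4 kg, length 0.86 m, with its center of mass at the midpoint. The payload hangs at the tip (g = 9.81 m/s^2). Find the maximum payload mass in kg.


tau_arm = m_arm*g*(L/2) = 3.4*9.81*0.86/2 = 14.3422 N*m
tau_payload = tau_max - tau_arm = 194 - 14.3422 = 179.6578
m_payload = tau_payload / (g*L) = 179.6578 / (9.81*0.86) = 21.2950

21.2950 kg


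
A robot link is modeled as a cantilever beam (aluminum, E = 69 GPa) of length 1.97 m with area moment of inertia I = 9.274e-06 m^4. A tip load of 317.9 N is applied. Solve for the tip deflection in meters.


delta = F*L^3/(3*E*I) = 317.9*1.97^3/(3*6.900e+10*9.274e-06)
      = 2430.4640767/1919718 = 0.0013

0.0013 m


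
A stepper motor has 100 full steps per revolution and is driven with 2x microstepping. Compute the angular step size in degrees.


step = 360/(100*2) = 360/200 = 1.8000

1.8000 degrees


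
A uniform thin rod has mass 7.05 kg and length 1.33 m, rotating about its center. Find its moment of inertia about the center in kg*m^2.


I = (1/12)*m*L^2 = (1/12)*7.05*1.33^2 = 1.0392

1.0392 kg*m^2


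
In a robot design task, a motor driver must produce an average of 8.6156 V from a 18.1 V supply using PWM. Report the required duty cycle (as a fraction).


D = V_avg/V_supply = 8.6156/18.1 = 0.4760

0.4760


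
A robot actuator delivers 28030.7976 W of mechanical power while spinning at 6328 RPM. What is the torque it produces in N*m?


omega = 6328 * 2*pi/60 = 662.666610 rad/s
tau = P / omega = 28030.7976 / 662.666610 = 42.3000

42.3000 N*m


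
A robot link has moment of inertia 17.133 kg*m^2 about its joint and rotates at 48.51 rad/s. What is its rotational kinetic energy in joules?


KE = (1/2)*I*omega^2 = 0.5*17.133*48.51^2 = 20158.8600

20158.8600 J


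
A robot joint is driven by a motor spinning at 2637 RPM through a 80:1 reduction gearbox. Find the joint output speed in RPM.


omega_joint = omega_motor / N = 2637 / 80 = 32.9625

32.9625 RPM


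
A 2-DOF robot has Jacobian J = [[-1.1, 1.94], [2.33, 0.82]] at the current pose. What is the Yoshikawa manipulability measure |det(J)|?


det(J) = -1.1*0.82 - (1.94)*(2.33) = -5.4222
|det(J)| = 5.4222

5.4222


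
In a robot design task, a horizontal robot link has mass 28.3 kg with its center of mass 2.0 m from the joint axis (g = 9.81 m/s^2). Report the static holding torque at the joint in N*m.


tau = m*g*L = 28.3 * 9.81 * 2.0 = 555.2460

555.2460 N*m


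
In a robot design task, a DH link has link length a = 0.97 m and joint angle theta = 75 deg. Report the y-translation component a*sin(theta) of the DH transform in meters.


a*sin(theta) = 0.97*sin(75 deg) = 0.9369

0.9369 m


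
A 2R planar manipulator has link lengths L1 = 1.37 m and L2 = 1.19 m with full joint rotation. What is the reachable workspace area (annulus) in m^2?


r_max = L1 + L2 = 2.5600, r_min = |L1 - L2| = 0.1800
A = pi*(r_max^2 - r_min^2) = pi*(6.5536 - 0.0324) = 20.4870

20.4870 m^2


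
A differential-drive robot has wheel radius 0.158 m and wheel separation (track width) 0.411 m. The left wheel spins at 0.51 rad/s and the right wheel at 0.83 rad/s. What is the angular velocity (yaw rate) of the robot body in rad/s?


omega = r*(wR - wL)/L = 0.158*(0.83 - (0.51))/0.411 = 0.1230

0.1230 rad/s


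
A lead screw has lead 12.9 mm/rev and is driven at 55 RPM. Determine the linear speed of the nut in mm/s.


v = lead * (RPM/60) = 12.9*55/60 = 11.8250

11.8250 mm/s


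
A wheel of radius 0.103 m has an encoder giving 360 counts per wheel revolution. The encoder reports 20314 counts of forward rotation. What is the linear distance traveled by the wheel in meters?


revs = 20314/360 = 56.427778
d = revs * 2*pi*r = 56.427778 * 2*pi*0.103 = 36.5183

36.5183 m


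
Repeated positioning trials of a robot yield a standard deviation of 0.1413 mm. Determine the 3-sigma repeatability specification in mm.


repeatability = 3*sigma = 3*0.1413 = 0.4239

0.4239 mm


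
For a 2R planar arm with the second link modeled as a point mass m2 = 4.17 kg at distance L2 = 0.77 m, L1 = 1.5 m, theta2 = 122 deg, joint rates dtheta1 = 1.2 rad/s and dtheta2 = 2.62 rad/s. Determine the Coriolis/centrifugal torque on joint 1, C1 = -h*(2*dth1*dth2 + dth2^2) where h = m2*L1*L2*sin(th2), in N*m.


h = m2*L1*L2*sin(th2) = 4.17*1.5*0.77*sin(122 deg) = 4.084496
C1 = -h*(2*1.2*2.62 + 2.62^2) = -4.084496*13.1524 = -53.7209

-53.7209 N*m


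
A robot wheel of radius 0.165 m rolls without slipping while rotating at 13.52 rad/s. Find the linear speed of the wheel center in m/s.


v = omega * r = 13.52 * 0.165 = 2.2308

2.2308 m/s


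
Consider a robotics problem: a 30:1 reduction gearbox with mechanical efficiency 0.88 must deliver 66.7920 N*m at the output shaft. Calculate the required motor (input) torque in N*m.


tau_in = tau_out / (N * eta) = 66.7920 / (30 * 0.88) = 2.5300

2.5300 N*m


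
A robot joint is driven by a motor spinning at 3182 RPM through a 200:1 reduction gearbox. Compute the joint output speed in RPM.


omega_joint = omega_motor / N = 3182 / 200 = 15.9100

15.9100 RPM


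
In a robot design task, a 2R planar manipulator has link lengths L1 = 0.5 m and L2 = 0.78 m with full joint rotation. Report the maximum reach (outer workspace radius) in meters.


r_max = L1 + L2 = 0.5 + 0.78 = 1.2800

1.2800 m


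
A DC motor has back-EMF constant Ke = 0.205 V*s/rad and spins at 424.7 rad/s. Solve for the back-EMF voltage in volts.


V_emf = Ke * omega = 0.205*424.7 = 87.0635

87.0635 V


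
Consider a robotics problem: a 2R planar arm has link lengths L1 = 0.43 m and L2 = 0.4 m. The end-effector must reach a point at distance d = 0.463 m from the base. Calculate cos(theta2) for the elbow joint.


cos(th2) = (d^2 - L1^2 - L2^2)/(2*L1*L2) = (0.463^2 - 0.43^2 - 0.4^2)/(2*0.43*0.4) = -0.3795

-0.3795


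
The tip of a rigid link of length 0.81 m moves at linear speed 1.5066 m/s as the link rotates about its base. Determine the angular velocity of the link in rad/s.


omega = v / L = 1.5066 / 0.81 = 1.8600

1.8600 rad/s


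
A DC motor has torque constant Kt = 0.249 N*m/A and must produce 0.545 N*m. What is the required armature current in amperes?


I = tau / Kt = 0.545/0.249 = 2.1888

2.1888 A


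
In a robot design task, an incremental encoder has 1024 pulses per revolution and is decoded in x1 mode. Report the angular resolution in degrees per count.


resolution = 360 / (PPR * 1) = 360 / 1024 = 0.3516

0.3516 degrees


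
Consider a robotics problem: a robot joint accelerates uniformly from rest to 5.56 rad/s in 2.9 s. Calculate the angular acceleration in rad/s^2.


alpha = delta_omega / t = 5.56 / 2.9 = 1.9172

1.9172 rad/s^2


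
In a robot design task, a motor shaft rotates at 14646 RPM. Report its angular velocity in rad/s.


omega = 14646 * 2*pi/60 = 1533.7255

1533.7255 rad/s


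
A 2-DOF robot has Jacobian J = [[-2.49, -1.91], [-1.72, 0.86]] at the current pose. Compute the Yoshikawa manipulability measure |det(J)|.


det(J) = -2.49*0.86 - (-1.91)*(-1.72) = -5.4266
|det(J)| = 5.4266

5.4266


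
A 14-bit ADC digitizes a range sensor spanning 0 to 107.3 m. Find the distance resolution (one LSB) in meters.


res = range / 2^n = 107.3/2^14 = 107.3/16384 = 0.0065

0.0065 m


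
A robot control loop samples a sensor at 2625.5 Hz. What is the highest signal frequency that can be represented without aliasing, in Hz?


f_max = f_s/2 = 2625.5/2 = 1312.7500

1312.7500 Hz


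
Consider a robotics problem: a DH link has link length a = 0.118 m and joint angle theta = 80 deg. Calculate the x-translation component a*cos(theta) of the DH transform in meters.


a*cos(theta) = 0.118*cos(80 deg) = 0.0205

0.0205 m


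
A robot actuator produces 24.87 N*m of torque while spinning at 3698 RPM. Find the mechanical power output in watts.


omega = 3698 * 2*pi/60 = 387.253654 rad/s
P = tau * omega = 24.87 * 387.253654 = 9630.9984

9630.9984 W


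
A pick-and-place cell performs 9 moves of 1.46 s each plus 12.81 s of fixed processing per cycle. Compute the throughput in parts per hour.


T_cycle = 9*1.46 + 12.81 = 25.9500 s
rate = 3600/T = 138.7283

138.7283 parts/hour


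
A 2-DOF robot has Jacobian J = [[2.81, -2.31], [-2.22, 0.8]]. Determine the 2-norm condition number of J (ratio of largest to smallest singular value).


JJ^T eigenvalues: trace(JJ^T) = 18.8006, det(JJ^T) = det(J)^2 = 8.29555204
s_max^2 = (18.8006 + sqrt(320.28035220))/2 = 18.34848909
s_min^2 = (18.8006 - sqrt(320.28035220))/2 = 0.45211091
kappa = s_max/s_min = sqrt(18.34848909/0.45211091) = 6.3706

6.3706


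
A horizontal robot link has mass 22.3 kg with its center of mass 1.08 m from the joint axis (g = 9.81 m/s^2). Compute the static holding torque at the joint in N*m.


tau = m*g*L = 22.3 * 9.81 * 1.08 = 236.2640

236.2640 N*m


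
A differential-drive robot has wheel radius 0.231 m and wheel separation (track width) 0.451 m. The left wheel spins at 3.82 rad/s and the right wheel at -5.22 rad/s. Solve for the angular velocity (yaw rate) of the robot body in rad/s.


omega = r*(wR - wL)/L = 0.231*(-5.22 - (3.82))/0.451 = -4.6302

-4.6302 rad/s


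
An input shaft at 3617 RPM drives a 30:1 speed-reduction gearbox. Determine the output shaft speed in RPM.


omega_out = omega_in / N = 3617 / 30 = 120.5667

120.5667 RPM


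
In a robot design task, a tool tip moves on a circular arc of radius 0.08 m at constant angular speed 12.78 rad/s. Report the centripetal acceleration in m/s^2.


a_c = omega^2 * r = 12.78^2 * 0.08 = 13.0663

13.0663 m/s^2


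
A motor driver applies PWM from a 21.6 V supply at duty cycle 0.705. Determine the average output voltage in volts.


V_avg = V_supply * D = 21.6*0.705 = 15.2280

15.2280 V


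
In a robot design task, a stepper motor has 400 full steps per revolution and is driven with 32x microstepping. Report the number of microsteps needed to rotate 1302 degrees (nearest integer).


step_size = 360/(400*32) = 360/12800 = 0.028125 deg
n = 1302/(360/12800) = 1302*12800/360 = 46293.3333 -> 46293

46293 steps


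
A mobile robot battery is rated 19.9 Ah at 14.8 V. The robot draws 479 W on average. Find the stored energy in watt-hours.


E = capacity * V = 19.9*14.8 = 294.5200

294.5200 Wh


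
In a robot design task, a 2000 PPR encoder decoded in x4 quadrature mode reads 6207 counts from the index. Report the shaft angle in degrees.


angle = counts * 360 / (PPR*4) = 6207 * 360 / 8000 = 279.3150

279.3150 degrees


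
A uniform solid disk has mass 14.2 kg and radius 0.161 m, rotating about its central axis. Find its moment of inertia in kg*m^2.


I = (1/2)*m*R^2 = 0.5*14.2*0.161^2 = 0.1840

0.1840 kg*m^2


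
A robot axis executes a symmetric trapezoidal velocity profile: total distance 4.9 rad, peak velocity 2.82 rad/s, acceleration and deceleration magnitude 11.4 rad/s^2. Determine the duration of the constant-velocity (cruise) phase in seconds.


t_acc = v/a = 0.247368 s, d_acc = v^2/(2a) = 0.348789 rad each
d_cruise = 4.9 - 2*0.348789 = 4.202422 rad
t_cruise = d_cruise/v = 4.202422/2.82 = 1.4902

1.4902 s


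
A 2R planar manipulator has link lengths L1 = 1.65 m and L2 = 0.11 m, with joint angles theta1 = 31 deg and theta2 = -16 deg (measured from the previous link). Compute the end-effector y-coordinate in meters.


y = L1*sin(th1) + L2*sin(th1+th2) = 1.65*sin(31 deg) + 0.11*sin(15 deg) = 0.8783

0.8783 m


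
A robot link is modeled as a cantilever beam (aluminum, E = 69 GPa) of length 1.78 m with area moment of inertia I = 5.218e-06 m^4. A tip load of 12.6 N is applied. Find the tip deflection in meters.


delta = F*L^3/(3*E*I) = 12.6*1.78^3/(3*6.900e+10*5.218e-06)
      = 71.0608752/1080126 = 6.5789e-05

6.5789e-05 m


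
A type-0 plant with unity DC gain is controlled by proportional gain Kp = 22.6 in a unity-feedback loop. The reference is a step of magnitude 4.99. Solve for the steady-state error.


e_ss = R/(1 + Kp) = 4.99/(1 + 22.6) = 4.99/23.6000 = 0.2114

0.2114


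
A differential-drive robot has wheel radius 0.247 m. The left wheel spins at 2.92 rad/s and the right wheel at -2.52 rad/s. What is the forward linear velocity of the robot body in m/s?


v = r*(wR + wL)/2 = 0.247*(-2.52 + 2.92)/2 = 0.0494

0.0494 m/s


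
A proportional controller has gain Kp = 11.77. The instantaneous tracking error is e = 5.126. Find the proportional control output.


u_P = Kp * e = 11.77 * 5.126 = 60.3330

60.3330


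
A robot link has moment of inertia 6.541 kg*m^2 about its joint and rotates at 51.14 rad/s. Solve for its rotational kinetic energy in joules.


KE = (1/2)*I*omega^2 = 0.5*6.541*51.14^2 = 8553.3373

8553.3373 J


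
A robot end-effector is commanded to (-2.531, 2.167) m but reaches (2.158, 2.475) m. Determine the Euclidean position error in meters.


dx = 2.158 - (-2.531) = 4.6890, dy = 2.475 - (2.167) = 0.3080
err = sqrt(21.986721 + 0.094864) = 4.6991

4.6991 m


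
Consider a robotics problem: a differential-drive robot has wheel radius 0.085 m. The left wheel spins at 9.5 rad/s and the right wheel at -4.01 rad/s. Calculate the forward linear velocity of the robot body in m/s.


v = r*(wR + wL)/2 = 0.085*(-4.01 + 9.5)/2 = 0.2333

0.2333 m/s


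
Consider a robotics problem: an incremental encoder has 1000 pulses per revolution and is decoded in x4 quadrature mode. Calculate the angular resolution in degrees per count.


resolution = 360 / (PPR * 4) = 360 / 4000 = 0.0900

0.0900 degrees


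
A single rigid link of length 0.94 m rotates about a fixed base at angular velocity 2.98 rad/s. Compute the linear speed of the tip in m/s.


v = L*omega = 0.94 * 2.98 = 2.8012

2.8012 m/s


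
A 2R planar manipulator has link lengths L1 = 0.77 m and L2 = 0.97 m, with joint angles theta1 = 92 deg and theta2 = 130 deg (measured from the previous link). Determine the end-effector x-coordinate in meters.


x = L1*cos(th1) + L2*cos(th1+th2) = 0.77*cos(92 deg) + 0.97*cos(222 deg) = -0.7477

-0.7477 m


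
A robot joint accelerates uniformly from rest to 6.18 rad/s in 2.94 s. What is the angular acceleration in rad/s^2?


alpha = delta_omega / t = 6.18 / 2.94 = 2.1020

2.1020 rad/s^2


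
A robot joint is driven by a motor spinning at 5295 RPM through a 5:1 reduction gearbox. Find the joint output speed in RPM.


omega_joint = omega_motor / N = 5295 / 5 = 1059.0000

1059.0000 RPM


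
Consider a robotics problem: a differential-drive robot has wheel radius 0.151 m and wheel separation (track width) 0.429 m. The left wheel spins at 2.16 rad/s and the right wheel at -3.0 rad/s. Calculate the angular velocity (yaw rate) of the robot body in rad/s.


omega = r*(wR - wL)/L = 0.151*(-3.0 - (2.16))/0.429 = -1.8162

-1.8162 rad/s


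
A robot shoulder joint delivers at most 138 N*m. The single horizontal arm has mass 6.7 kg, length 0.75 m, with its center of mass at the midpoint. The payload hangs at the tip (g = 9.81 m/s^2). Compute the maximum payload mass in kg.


tau_arm = m_arm*g*(L/2) = 6.7*9.81*0.75/2 = 24.6476 N*m
tau_payload = tau_max - tau_arm = 138 - 24.6476 = 113.3524
m_payload = tau_payload / (g*L) = 113.3524 / (9.81*0.75) = 15.4064

15.4064 kg


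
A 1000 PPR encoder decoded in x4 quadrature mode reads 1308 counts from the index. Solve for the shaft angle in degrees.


angle = counts * 360 / (PPR*4) = 1308 * 360 / 4000 = 117.7200

117.7200 degrees


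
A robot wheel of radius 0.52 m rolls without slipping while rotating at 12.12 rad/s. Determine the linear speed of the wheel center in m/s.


v = omega * r = 12.12 * 0.52 = 6.3024

6.3024 m/s


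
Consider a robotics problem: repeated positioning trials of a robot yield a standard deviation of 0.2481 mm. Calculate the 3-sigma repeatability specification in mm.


repeatability = 3*sigma = 3*0.2481 = 0.7443

0.7443 mm


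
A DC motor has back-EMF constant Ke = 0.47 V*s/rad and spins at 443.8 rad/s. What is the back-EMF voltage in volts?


V_emf = Ke * omega = 0.47*443.8 = 208.5860

208.5860 V


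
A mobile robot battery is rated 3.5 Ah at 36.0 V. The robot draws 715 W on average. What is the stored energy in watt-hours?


E = capacity * V = 3.5*36.0 = 126.0000

126.0000 Wh


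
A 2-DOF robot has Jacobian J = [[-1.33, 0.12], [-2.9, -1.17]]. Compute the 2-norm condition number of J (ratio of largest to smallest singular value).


JJ^T eigenvalues: trace(JJ^T) = 11.5622, det(JJ^T) = det(J)^2 = 3.62559681
s_max^2 = (11.5622 + sqrt(119.18208160))/2 = 11.23962731
s_min^2 = (11.5622 - sqrt(119.18208160))/2 = 0.32257269
kappa = s_max/s_min = sqrt(11.23962731/0.32257269) = 5.9029

5.9029


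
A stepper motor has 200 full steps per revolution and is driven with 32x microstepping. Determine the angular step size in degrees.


step = 360/(200*32) = 360/6400 = 0.0563

0.0563 degrees


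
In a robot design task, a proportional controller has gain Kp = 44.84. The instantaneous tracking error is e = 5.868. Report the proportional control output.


u_P = Kp * e = 44.84 * 5.868 = 263.1211

263.1211


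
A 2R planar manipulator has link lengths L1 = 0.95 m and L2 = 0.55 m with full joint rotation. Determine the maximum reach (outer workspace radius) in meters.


r_max = L1 + L2 = 0.95 + 0.55 = 1.5000

1.5000 m


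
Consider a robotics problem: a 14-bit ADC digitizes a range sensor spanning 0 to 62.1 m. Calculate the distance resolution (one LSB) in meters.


res = range / 2^n = 62.1/2^14 = 62.1/16384 = 0.0038

0.0038 m


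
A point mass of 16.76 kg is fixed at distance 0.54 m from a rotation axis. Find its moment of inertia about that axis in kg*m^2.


I = m*r^2 = 16.76*0.54^2 = 4.8872

4.8872 kg*m^2


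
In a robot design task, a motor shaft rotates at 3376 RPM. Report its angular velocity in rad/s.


omega = 3376 * 2*pi/60 = 353.5339

353.5339 rad/s


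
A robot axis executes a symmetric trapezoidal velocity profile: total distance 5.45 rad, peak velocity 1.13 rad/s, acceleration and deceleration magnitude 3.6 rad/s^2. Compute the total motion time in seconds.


t_acc = v/a = 1.13/3.6 = 0.313889 s
d_acc = v^2/(2a) = 0.177347 rad (each ramp)
d_cruise = 5.45 - 2*0.177347 = 5.095306 rad
t_cruise = 5.095306/1.13 = 4.509120 s
t_total = 2*0.313889 + 4.509120 = 5.1369

5.1369 s


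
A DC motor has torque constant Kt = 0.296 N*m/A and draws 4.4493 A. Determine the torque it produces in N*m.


tau = Kt * I = 0.296*4.4493 = 1.3170

1.3170 N*m


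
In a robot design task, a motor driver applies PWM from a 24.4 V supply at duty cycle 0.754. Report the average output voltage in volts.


V_avg = V_supply * D = 24.4*0.754 = 18.3976

18.3976 V


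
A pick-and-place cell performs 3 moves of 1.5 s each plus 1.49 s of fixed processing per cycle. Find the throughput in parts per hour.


T_cycle = 3*1.5 + 1.49 = 5.9900 s
rate = 3600/T = 601.0017

601.0017 parts/hour


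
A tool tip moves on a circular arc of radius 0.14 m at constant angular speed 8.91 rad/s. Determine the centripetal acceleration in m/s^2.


a_c = omega^2 * r = 8.91^2 * 0.14 = 11.1143

11.1143 m/s^2


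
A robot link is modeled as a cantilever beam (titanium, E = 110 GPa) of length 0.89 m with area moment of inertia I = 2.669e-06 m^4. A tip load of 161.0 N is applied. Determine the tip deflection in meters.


delta = F*L^3/(3*E*I) = 161.0*0.89^3/(3*1.100e+11*2.669e-06)
      = 113.500009/880770 = 1.2886e-04

1.2886e-04 m


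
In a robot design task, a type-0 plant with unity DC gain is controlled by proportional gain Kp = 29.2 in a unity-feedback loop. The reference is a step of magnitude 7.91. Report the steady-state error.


e_ss = R/(1 + Kp) = 7.91/(1 + 29.2) = 7.91/30.2000 = 0.2619

0.2619


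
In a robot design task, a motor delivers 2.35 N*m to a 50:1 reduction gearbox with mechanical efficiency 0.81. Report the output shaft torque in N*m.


tau_out = tau_in * N * eta = 2.35 * 50 * 0.81 = 95.1750

95.1750 N*m


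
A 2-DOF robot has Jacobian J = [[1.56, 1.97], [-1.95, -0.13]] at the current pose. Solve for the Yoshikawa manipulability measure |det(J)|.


det(J) = 1.56*-0.13 - (1.97)*(-1.95) = 3.6387
|det(J)| = 3.6387

3.6387


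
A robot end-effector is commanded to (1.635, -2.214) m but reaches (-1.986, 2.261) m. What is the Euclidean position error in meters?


dx = -1.986 - (1.635) = -3.6210, dy = 2.261 - (-2.214) = 4.4750
err = sqrt(13.111641 + 20.025625) = 5.7565

5.7565 m


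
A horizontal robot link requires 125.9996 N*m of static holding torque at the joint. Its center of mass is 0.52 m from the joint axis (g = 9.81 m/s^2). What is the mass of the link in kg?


m = tau / (g*L) = 125.9996 / (9.81 * 0.52) = 24.7000

24.7000 kg


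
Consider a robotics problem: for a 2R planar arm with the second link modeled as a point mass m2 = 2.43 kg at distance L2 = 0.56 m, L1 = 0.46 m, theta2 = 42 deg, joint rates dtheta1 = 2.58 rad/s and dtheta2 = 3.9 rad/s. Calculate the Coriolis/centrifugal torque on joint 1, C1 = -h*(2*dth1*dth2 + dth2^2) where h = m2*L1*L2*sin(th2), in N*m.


h = m2*L1*L2*sin(th2) = 2.43*0.46*0.56*sin(42 deg) = 0.418854
C1 = -h*(2*2.58*3.9 + 3.9^2) = -0.418854*35.3340 = -14.7998

-14.7998 N*m
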